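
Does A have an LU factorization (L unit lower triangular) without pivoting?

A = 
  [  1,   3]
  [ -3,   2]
Yes.
A[1,1] = 1 ≠ 0, so Gaussian elimination proceeds without a row swap: multiplier ℓ₂₁ = (-3)/(1) = -3, and U[2,2] = 2 - (-3)(3) = 11.
L = 
  [  1,   0]
  [ -3,   1]
U = 
  [  1,   3]
  [  0,  11]
Check row 2 of LU: [(-3)(1), (-3)(3) + 11] = [-3, 2] = row 2 of A ✓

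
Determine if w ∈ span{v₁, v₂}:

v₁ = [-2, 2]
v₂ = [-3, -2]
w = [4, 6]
Yes

Form the augmented matrix and row-reduce:
[v₁|v₂|w] = 
  [ -2,  -3,   4]
  [  2,  -2,   6]
R2 → R2 + (1)·R1
REF = 
  [ -2,  -3,   4]
  [  0,  -5,  10]

No row of the form [0 0 | nonzero], so the system is consistent. Back-substitution gives c₁ = 1, c₂ = -2: w = (1)·v₁ + (-2)·v₂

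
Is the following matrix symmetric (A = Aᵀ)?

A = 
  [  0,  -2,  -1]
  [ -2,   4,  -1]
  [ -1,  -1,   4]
Yes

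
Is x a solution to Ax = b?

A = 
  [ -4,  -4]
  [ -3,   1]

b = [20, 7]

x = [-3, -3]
No

Ax = [24, 6] ≠ b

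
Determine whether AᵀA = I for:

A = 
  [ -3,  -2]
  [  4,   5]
No

AᵀA = 
  [ 25,  26]
  [ 26,  29]
≠ I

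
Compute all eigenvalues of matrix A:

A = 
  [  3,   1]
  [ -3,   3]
tr(A) = 6, det(A) = 12
Characteristic polynomial: λ² - tr(A)λ + det(A) = λ² - 6λ + 12
λ² - 6λ + 12 = 0  ⇒  λ = (6 ± √((-6)² - 4·(12)))/2 = (6 ± √(-12))/2
  = 3 + i√3,  3 - i√3

λ = 3 + i√3, 3 - i√3  (≈ 3 + 1.732i, 3 - 1.732i)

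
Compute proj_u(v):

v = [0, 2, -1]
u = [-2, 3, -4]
proj_u(v) = [-20/29, 30/29, -40/29]

v·u = (0)(-2) + (2)(3) + (-1)(-4) = 10
u·u = (-2)² + (3)² + (-4)² = 29
proj_u(v) = (v·u / u·u) × u = (10/29) × u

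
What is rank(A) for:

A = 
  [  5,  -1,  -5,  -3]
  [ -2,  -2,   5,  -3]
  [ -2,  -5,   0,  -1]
Row reduce:
R2 → R2 + (2/5)·R1
R3 → R3 + (2/5)·R1
R3 → R3 - (9/4)·R2
REF = 
  [    5,    -1,    -5,    -3]
  [    0, -12/5,     3, -21/5]
  [    0,     0, -35/4,  29/4]
Pivot columns: 1, 2, 3 → 3 pivots.

rank(A) = 3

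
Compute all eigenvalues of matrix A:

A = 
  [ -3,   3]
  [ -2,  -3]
tr(A) = -6, det(A) = 15
Characteristic polynomial: λ² - tr(A)λ + det(A) = λ² + 6λ + 15
λ² + 6λ + 15 = 0  ⇒  λ = (-6 ± √((6)² - 4·(15)))/2 = (-6 ± √(-24))/2
  = -3 + i√6,  -3 - i√6

λ = -3 + i√6, -3 - i√6  (≈ -3 + 2.449i, -3 - 2.449i)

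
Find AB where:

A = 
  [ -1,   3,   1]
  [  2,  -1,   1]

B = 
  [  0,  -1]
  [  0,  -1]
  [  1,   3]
A is 2×3 and B is 3×2, so AB is 2×2. Each entry is (row of A)·(column of B):
AB[1,1] = (-1)(0) + (3)(0) + (1)(1) = 1
AB[1,2] = (-1)(-1) + (3)(-1) + (1)(3) = 1
AB[2,1] = (2)(0) + (-1)(0) + (1)(1) = 1
AB[2,2] = (2)(-1) + (-1)(-1) + (1)(3) = 2

AB = 
  [  1,   1]
  [  1,   2]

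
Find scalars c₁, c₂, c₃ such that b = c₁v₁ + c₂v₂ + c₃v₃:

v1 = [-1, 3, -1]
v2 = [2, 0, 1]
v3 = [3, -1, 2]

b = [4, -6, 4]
c1 = -1, c2 = -3, c3 = 3

b = -1·v1 + -3·v2 + 3·v3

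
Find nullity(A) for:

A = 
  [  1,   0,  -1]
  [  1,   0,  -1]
nullity(A) = 2

Row reduce:
R2 → R2 - (1)·R1
REF = 
  [  1,   0,  -1]
  [  0,   0,   0]
Pivot columns: 1 → 1 pivot.
rank(A) = 1, so nullity(A) = 3 - 1 = 2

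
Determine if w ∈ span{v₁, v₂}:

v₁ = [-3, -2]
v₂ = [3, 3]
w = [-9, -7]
Yes

Form the augmented matrix and row-reduce:
[v₁|v₂|w] = 
  [ -3,   3,  -9]
  [ -2,   3,  -7]
R2 → R2 - (2/3)·R1
REF = 
  [ -3,   3,  -9]
  [  0,   1,  -1]

No row of the form [0 0 | nonzero], so the system is consistent. Back-substitution gives c₁ = 2, c₂ = -1: w = (2)·v₁ + (-1)·v₂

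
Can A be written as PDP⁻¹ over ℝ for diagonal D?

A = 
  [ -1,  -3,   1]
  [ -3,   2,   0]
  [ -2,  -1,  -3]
No

Characteristic polynomial: det(λI - A) = λ³ + 2λ² - 12λ - 40
By the rational root theorem any rational root is an integer dividing 40; none of those is a root, so p(λ) has no rational roots and hence (being an irreducible cubic) no repeated roots.
Discriminant of the cubic: Δ = -17152
Δ < 0 ⇒ one real eigenvalue and a complex-conjugate pair: λ ≈ 3.839, -2.92 + 1.376i, -2.92 - 1.376i
Has complex eigenvalues (not diagonalizable over ℝ).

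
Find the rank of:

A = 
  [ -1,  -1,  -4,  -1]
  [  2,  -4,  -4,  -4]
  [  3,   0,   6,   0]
rank(A) = 2

Row reduce:
R2 → R2 + (2)·R1
R3 → R3 + (3)·R1
R3 → R3 - (1/2)·R2
REF = 
  [ -1,  -1,  -4,  -1]
  [  0,  -6, -12,  -6]
  [  0,   0,   0,   0]
Pivot columns: 1, 2 → 2 pivots.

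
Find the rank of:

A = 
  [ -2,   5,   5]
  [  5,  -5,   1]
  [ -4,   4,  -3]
Row reduce:
R2 → R2 + (5/2)·R1
R3 → R3 - (2)·R1
R3 → R3 + (4/5)·R2
REF = 
  [   -2,     5,     5]
  [    0,  15/2,  27/2]
  [    0,     0, -11/5]
Pivot columns: 1, 2, 3 → 3 pivots.

rank(A) = 3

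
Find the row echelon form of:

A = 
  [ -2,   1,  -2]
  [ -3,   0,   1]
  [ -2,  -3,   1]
Row operations:
R2 → R2 - (3/2)·R1
R3 → R3 - (1)·R1
R3 → R3 - (8/3)·R2

Resulting echelon form:
REF = 
  [   -2,     1,    -2]
  [    0,  -3/2,     4]
  [    0,     0, -23/3]

Rank = 3 (number of non-zero pivot rows).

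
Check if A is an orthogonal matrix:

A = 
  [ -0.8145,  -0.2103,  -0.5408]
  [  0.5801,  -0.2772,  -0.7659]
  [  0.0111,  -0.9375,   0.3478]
Yes

AᵀA = 
  [  1,   0.0001,   0]
  [  0.0001,   1,   0]
  [  0,   0,   1]
≈ I (equal to I up to the 4-dp rounding of the entries)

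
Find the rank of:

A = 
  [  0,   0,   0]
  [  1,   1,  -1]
Row reduce:
Swap R1 ↔ R2
REF = 
  [  1,   1,  -1]
  [  0,   0,   0]
Pivot columns: 1 → 1 pivot.

rank(A) = 1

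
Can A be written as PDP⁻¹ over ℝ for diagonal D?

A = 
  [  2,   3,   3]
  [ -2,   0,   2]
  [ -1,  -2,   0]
No

Characteristic polynomial: det(λI - A) = λ³ - 2λ² + 13λ - 14
By the rational root theorem any rational root is an integer dividing 14; none of those is a root, so p(λ) has no rational roots and hence (being an irreducible cubic) no repeated roots.
Discriminant of the cubic: Δ = -7300
Δ < 0 ⇒ one real eigenvalue and a complex-conjugate pair: λ ≈ 0.418 + 3.443i, 0.418 - 3.443i, 1.164
Has complex eigenvalues (not diagonalizable over ℝ).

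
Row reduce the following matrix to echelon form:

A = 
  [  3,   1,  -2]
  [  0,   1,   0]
Row operations:
No row operations needed (already in echelon form).

Resulting echelon form:
REF = 
  [  3,   1,  -2]
  [  0,   1,   0]

Rank = 2 (number of non-zero pivot rows).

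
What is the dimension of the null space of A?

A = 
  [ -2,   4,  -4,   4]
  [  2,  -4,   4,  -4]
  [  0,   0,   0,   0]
nullity(A) = 3

Row reduce:
R2 → R2 + (1)·R1
REF = 
  [ -2,   4,  -4,   4]
  [  0,   0,   0,   0]
  [  0,   0,   0,   0]
Pivot columns: 1 → 1 pivot.
rank(A) = 1, so nullity(A) = 4 - 1 = 3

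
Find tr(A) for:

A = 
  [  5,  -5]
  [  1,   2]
7

tr(A) = 5 + 2 = 7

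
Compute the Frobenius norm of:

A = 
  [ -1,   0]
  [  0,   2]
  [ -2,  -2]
||A||_F = 3.606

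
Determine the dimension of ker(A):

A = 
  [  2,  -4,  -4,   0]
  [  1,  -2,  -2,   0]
nullity(A) = 3

Row reduce:
R2 → R2 - (1/2)·R1
REF = 
  [  2,  -4,  -4,   0]
  [  0,   0,   0,   0]
Pivot columns: 1 → 1 pivot.
rank(A) = 1, so nullity(A) = 4 - 1 = 3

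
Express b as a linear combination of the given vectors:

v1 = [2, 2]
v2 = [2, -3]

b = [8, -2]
c1 = 2, c2 = 2

b = 2·v1 + 2·v2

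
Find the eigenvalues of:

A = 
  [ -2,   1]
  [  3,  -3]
tr(A) = -5, det(A) = 3
Characteristic polynomial: λ² - tr(A)λ + det(A) = λ² + 5λ + 3
λ² + 5λ + 3 = 0  ⇒  λ = (-5 ± √((5)² - 4·(3)))/2 = (-5 ± √(13))/2
  = (-5 + √13)/2,  (-5 - √13)/2

λ = (-5 + √13)/2, (-5 - √13)/2  (≈ -0.6972, -4.303)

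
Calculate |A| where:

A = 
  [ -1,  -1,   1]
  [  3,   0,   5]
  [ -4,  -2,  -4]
Cofactor expansion along row 1:
det(A) = (-1)·((0)(-4) - (5)(-2)) - (-1)·((3)(-4) - (5)(-4)) + (1)·((3)(-2) - (0)(-4))
  = (-1)(10) - (-1)(8) + (1)(-6)
  = -8

det(A) = -8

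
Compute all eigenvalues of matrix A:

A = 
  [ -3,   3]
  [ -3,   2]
tr(A) = -1, det(A) = 3
Characteristic polynomial: λ² - tr(A)λ + det(A) = λ² + λ + 3
λ² + λ + 3 = 0  ⇒  λ = (-1 ± √((1)² - 4·(3)))/2 = (-1 ± √(-11))/2
  = (-1 + i√11)/2,  (-1 - i√11)/2

λ = (-1 + i√11)/2, (-1 - i√11)/2  (≈ -0.5 + 1.658i, -0.5 - 1.658i)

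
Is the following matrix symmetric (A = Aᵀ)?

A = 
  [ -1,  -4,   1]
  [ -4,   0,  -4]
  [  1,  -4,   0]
Yes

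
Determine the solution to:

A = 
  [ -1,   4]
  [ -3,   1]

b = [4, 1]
Row reduce the augmented matrix [A|b]:
R2 → R2 - (3)·R1
REF = 
  [ -1,   4,   4]
  [  0, -11, -11]

Back-substitution:
x₂ = (-11) / (-11) = 1
x₁ = (4 - (4)(1)) / (-1) = 0

x = [0, 1]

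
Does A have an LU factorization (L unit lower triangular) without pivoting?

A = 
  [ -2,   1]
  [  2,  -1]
Yes.
A[1,1] = -2 ≠ 0, so Gaussian elimination proceeds without a row swap: multiplier ℓ₂₁ = (2)/(-2) = -1, and U[2,2] = -1 - (-1)(1) = 0.
L = 
  [  1,   0]
  [ -1,   1]
U = 
  [ -2,   1]
  [  0,   0]
Check row 2 of LU: [(-1)(-2), (-1)(1) + 0] = [2, -1] = row 2 of A ✓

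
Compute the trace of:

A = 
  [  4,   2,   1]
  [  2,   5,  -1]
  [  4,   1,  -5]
4

tr(A) = 4 + 5 + -5 = 4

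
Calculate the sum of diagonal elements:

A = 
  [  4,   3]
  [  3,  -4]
0

tr(A) = 4 + -4 = 0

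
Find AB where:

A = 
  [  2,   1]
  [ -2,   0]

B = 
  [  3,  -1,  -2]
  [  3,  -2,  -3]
A is 2×2 and B is 2×3, so AB is 2×3. Each entry is (row of A)·(column of B):
AB[1,1] = (2)(3) + (1)(3) = 9
AB[1,2] = (2)(-1) + (1)(-2) = -4
AB[1,3] = (2)(-2) + (1)(-3) = -7
AB[2,1] = (-2)(3) + (0)(3) = -6
AB[2,2] = (-2)(-1) + (0)(-2) = 2
AB[2,3] = (-2)(-2) + (0)(-3) = 4

AB = 
  [  9,  -4,  -7]
  [ -6,   2,   4]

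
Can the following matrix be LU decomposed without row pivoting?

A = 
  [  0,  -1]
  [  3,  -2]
No.
A[1,1] = 0 but A[2,1] = 3 ≠ 0. Any LU with L unit lower triangular has (LU)[1,1] = U[1,1] and (LU)[2,1] = L[2,1]·U[1,1]; matching A forces U[1,1] = 0, which then forces (LU)[2,1] = 0 ≠ 3. A row swap (pivoting) is required.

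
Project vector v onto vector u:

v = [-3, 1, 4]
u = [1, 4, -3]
proj_u(v) = [-11/26, -22/13, 33/26]

v·u = (-3)(1) + (1)(4) + (4)(-3) = -11
u·u = (1)² + (4)² + (-3)² = 26
proj_u(v) = (v·u / u·u) × u = (-11/26) × u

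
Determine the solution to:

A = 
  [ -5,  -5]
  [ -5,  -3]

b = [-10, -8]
Row reduce the augmented matrix [A|b]:
R2 → R2 - (1)·R1
REF = 
  [ -5,  -5, -10]
  [  0,   2,   2]

Back-substitution:
x₂ = 2 / 2 = 1
x₁ = (-10 - (-5)(1)) / (-5) = 1

x = [1, 1]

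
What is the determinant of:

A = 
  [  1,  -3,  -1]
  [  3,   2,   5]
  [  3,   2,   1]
Cofactor expansion along row 1:
det(A) = (1)·((2)(1) - (5)(2)) - (-3)·((3)(1) - (5)(3)) + (-1)·((3)(2) - (2)(3))
  = (1)(-8) - (-3)(-12) + (-1)(0)
  = -44

det(A) = -44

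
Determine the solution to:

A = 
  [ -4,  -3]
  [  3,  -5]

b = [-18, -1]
Row reduce the augmented matrix [A|b]:
R2 → R2 + (3/4)·R1
REF = 
  [   -4,    -3,   -18]
  [    0, -29/4, -29/2]

Back-substitution:
x₂ = (-29/2) / (-29/4) = 2
x₁ = (-18 - (-3)(2)) / (-4) = 3

x = [3, 2]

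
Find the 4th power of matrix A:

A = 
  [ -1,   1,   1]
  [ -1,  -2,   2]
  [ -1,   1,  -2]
A^4 = 
  [ -3,  -3,  14]
  [-14,  68, -91]
  [  3, -54,  68]

A² = A·A:
A²[1,1] = (-1)(-1) + (1)(-1) + (1)(-1) = -1
A²[1,2] = (-1)(1) + (1)(-2) + (1)(1) = -2
A²[1,3] = (-1)(1) + (1)(2) + (1)(-2) = -1
A²[2,1] = (-1)(-1) + (-2)(-1) + (2)(-1) = 1
A²[2,2] = (-1)(1) + (-2)(-2) + (2)(1) = 5
A²[2,3] = (-1)(1) + (-2)(2) + (2)(-2) = -9
A²[3,1] = (-1)(-1) + (1)(-1) + (-2)(-1) = 2
A²[3,2] = (-1)(1) + (1)(-2) + (-2)(1) = -5
A²[3,3] = (-1)(1) + (1)(2) + (-2)(-2) = 5
A² = 
  [ -1,  -2,  -1]
  [  1,   5,  -9]
  [  2,  -5,   5]

A^3 = A^2·A:
A^3[1,1] = (-1)(-1) + (-2)(-1) + (-1)(-1) = 4
A^3[1,2] = (-1)(1) + (-2)(-2) + (-1)(1) = 2
A^3[1,3] = (-1)(1) + (-2)(2) + (-1)(-2) = -3
A^3[2,1] = (1)(-1) + (5)(-1) + (-9)(-1) = 3
A^3[2,2] = (1)(1) + (5)(-2) + (-9)(1) = -18
A^3[2,3] = (1)(1) + (5)(2) + (-9)(-2) = 29
A^3[3,1] = (2)(-1) + (-5)(-1) + (5)(-1) = -2
A^3[3,2] = (2)(1) + (-5)(-2) + (5)(1) = 17
A^3[3,3] = (2)(1) + (-5)(2) + (5)(-2) = -18
A^3 = 
  [  4,   2,  -3]
  [  3, -18,  29]
  [ -2,  17, -18]

A^4 = A^3·A:
A^4[1,1] = (4)(-1) + (2)(-1) + (-3)(-1) = -3
A^4[1,2] = (4)(1) + (2)(-2) + (-3)(1) = -3
A^4[1,3] = (4)(1) + (2)(2) + (-3)(-2) = 14
A^4[2,1] = (3)(-1) + (-18)(-1) + (29)(-1) = -14
A^4[2,2] = (3)(1) + (-18)(-2) + (29)(1) = 68
A^4[2,3] = (3)(1) + (-18)(2) + (29)(-2) = -91
A^4[3,1] = (-2)(-1) + (17)(-1) + (-18)(-1) = 3
A^4[3,2] = (-2)(1) + (17)(-2) + (-18)(1) = -54
A^4[3,3] = (-2)(1) + (17)(2) + (-18)(-2) = 68
A^4 = 
  [ -3,  -3,  14]
  [-14,  68, -91]
  [  3, -54,  68]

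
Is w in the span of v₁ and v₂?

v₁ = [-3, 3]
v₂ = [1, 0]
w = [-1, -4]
Yes

Form the augmented matrix and row-reduce:
[v₁|v₂|w] = 
  [ -3,   1,  -1]
  [  3,   0,  -4]
R2 → R2 + (1)·R1
REF = 
  [ -3,   1,  -1]
  [  0,   1,  -5]

No row of the form [0 0 | nonzero], so the system is consistent. Back-substitution gives c₁ = -4/3, c₂ = -5: w = (-4/3)·v₁ + (-5)·v₂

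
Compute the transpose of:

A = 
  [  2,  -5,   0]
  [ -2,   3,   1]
Aᵀ = 
  [  2,  -2]
  [ -5,   3]
  [  0,   1]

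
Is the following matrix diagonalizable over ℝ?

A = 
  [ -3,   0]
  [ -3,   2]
Yes

tr(A) = -1, det(A) = -6
Characteristic polynomial: λ² - tr(A)λ + det(A) = λ² + λ - 6
λ² + λ - 6 = (λ + 3)(λ - 2)
Eigenvalues: 2, -3
λ=-3: alg. mult. = 1, geom. mult. = 2 - rank(A - (-3)I) = 2 - 1 = 1
λ=2: alg. mult. = 1, geom. mult. = 2 - rank(A - (2)I) = 2 - 1 = 1
Sum of geometric multiplicities equals n, so A has n independent eigenvectors.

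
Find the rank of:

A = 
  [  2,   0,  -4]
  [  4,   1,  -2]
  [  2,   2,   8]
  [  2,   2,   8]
rank(A) = 2

Row reduce:
R2 → R2 - (2)·R1
R3 → R3 - (1)·R1
R4 → R4 - (1)·R1
R3 → R3 - (2)·R2
R4 → R4 - (2)·R2
REF = 
  [  2,   0,  -4]
  [  0,   1,   6]
  [  0,   0,   0]
  [  0,   0,   0]
Pivot columns: 1, 2 → 2 pivots.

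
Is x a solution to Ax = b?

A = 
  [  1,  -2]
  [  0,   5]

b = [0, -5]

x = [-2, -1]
Yes

Ax = [0, -5] = b ✓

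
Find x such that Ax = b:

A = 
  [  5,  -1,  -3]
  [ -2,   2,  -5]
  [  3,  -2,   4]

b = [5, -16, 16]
x = [2, -1, 2]

Row reduce the augmented matrix [A|b]:
R2 → R2 + (2/5)·R1
R3 → R3 - (3/5)·R1
R3 → R3 + (7/8)·R2
REF = 
  [    5,    -1,    -3,     5]
  [    0,   8/5, -31/5,   -14]
  [    0,     0,   3/8,   3/4]

Back-substitution:
x₃ = (3/4) / (3/8) = 2
x₂ = (-14 - (-31/5)(2)) / (8/5) = -1
x₁ = (5 - (-1)(-1) - (-3)(2)) / 5 = 2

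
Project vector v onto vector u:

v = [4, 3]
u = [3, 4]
v·u = (4)(3) + (3)(4) = 24
u·u = (3)² + (4)² = 25
proj_u(v) = (v·u / u·u) × u = (24/25) × u

proj_u(v) = [72/25, 96/25]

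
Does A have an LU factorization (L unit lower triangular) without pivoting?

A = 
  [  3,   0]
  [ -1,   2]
Yes.
A[1,1] = 3 ≠ 0, so Gaussian elimination proceeds without a row swap: multiplier ℓ₂₁ = (-1)/(3) = -1/3, and U[2,2] = 2 - (-1/3)(0) = 2.
L = 
  [   1,    0]
  [-1/3,    1]
U = 
  [  3,   0]
  [  0,   2]
Check row 2 of LU: [(-1/3)(3), (-1/3)(0) + 2] = [-1, 2] = row 2 of A ✓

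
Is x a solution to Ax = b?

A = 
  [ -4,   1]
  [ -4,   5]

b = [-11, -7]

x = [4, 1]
No

Ax = [-15, -11] ≠ b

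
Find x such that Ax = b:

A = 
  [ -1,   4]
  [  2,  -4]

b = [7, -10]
x = [-3, 1]

Row reduce the augmented matrix [A|b]:
R2 → R2 + (2)·R1
REF = 
  [ -1,   4,   7]
  [  0,   4,   4]

Back-substitution:
x₂ = 4 / 4 = 1
x₁ = (7 - (4)(1)) / (-1) = -3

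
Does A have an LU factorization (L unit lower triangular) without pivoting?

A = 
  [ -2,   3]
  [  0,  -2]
Yes.
A[1,1] = -2 ≠ 0, so Gaussian elimination proceeds without a row swap: multiplier ℓ₂₁ = (0)/(-2) = 0, and U[2,2] = -2 - (0)(3) = -2.
L = 
  [  1,   0]
  [  0,   1]
U = 
  [ -2,   3]
  [  0,  -2]
Check row 2 of LU: [(0)(-2), (0)(3) + (-2)] = [0, -2] = row 2 of A ✓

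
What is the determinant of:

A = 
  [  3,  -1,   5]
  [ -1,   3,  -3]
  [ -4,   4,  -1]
56

Cofactor expansion along row 1:
det(A) = (3)·((3)(-1) - (-3)(4)) - (-1)·((-1)(-1) - (-3)(-4)) + (5)·((-1)(4) - (3)(-4))
  = (3)(9) - (-1)(-11) + (5)(8)
  = 56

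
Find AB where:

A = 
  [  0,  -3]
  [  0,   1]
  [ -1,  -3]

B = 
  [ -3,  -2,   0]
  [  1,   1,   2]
A is 3×2 and B is 2×3, so AB is 3×3. Each entry is (row of A)·(column of B):
AB[1,1] = (0)(-3) + (-3)(1) = -3
AB[1,2] = (0)(-2) + (-3)(1) = -3
AB[1,3] = (0)(0) + (-3)(2) = -6
AB[2,1] = (0)(-3) + (1)(1) = 1
AB[2,2] = (0)(-2) + (1)(1) = 1
AB[2,3] = (0)(0) + (1)(2) = 2
AB[3,1] = (-1)(-3) + (-3)(1) = 0
AB[3,2] = (-1)(-2) + (-3)(1) = -1
AB[3,3] = (-1)(0) + (-3)(2) = -6

AB = 
  [ -3,  -3,  -6]
  [  1,   1,   2]
  [  0,  -1,  -6]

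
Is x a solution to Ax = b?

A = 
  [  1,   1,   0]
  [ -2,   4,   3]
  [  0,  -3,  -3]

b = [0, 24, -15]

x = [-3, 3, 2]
Yes

Ax = [0, 24, -15] = b ✓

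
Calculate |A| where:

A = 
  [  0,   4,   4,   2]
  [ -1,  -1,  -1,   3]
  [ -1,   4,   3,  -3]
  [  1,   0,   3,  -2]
96

Cofactor expansion along row 1: det(A) = a₁₁M₁₁ - a₁₂M₁₂ + a₁₃M₁₃ - a₁₄M₁₄

M₁₁ = det[[-1, -1, 3]; [4, 3, -3]; [0, 3, -2]]
  = (-1)·((3)(-2) - (-3)(3)) - (-1)·((4)(-2) - (-3)(0)) + (3)·((4)(3) - (3)(0))
  = (-1)(3) - (-1)(-8) + (3)(12)
  = 25
M₁₂ = det[[-1, -1, 3]; [-1, 3, -3]; [1, 3, -2]]
  = (-1)·((3)(-2) - (-3)(3)) - (-1)·((-1)(-2) - (-3)(1)) + (3)·((-1)(3) - (3)(1))
  = (-1)(3) - (-1)(5) + (3)(-6)
  = -16
M₁₃ = det[[-1, -1, 3]; [-1, 4, -3]; [1, 0, -2]]
  = (-1)·((4)(-2) - (-3)(0)) - (-1)·((-1)(-2) - (-3)(1)) + (3)·((-1)(0) - (4)(1))
  = (-1)(-8) - (-1)(5) + (3)(-4)
  = 1
M₁₄ = det[[-1, -1, -1]; [-1, 4, 3]; [1, 0, 3]]
  = (-1)·((4)(3) - (3)(0)) - (-1)·((-1)(3) - (3)(1)) + (-1)·((-1)(0) - (4)(1))
  = (-1)(12) - (-1)(-6) + (-1)(-4)
  = -14

det(A) = (0)(25) - (4)(-16) + (4)(1) - (2)(-14) = 96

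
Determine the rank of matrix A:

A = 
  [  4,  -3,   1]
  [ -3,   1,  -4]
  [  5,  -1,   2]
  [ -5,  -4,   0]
rank(A) = 3

Row reduce:
R2 → R2 + (3/4)·R1
R3 → R3 - (5/4)·R1
R4 → R4 + (5/4)·R1
R3 → R3 + (11/5)·R2
R4 → R4 - (31/5)·R2
R4 → R4 + (107/32)·R3
REF = 
  [    4,    -3,     1]
  [    0,  -5/4, -13/4]
  [    0,     0, -32/5]
  [    0,     0,     0]
Pivot columns: 1, 2, 3 → 3 pivots.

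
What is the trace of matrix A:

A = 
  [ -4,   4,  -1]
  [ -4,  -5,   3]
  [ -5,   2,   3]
-6

tr(A) = -4 + -5 + 3 = -6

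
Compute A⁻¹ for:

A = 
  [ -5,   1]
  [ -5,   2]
det(A) = (-5)(2) - (1)(-5) = -5
For a 2×2 matrix, A⁻¹ = (1/det(A)) · [[d, -b], [-c, a]]
    = (-1/5) · [[2, -1], [5, -5]]

A⁻¹ = 
  [-2/5,  1/5]
  [  -1,    1]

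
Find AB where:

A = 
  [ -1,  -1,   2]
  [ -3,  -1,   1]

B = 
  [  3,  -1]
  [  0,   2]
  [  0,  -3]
AB = 
  [ -3,  -7]
  [ -9,  -2]

A is 2×3 and B is 3×2, so AB is 2×2. Each entry is (row of A)·(column of B):
AB[1,1] = (-1)(3) + (-1)(0) + (2)(0) = -3
AB[1,2] = (-1)(-1) + (-1)(2) + (2)(-3) = -7
AB[2,1] = (-3)(3) + (-1)(0) + (1)(0) = -9
AB[2,2] = (-3)(-1) + (-1)(2) + (1)(-3) = -2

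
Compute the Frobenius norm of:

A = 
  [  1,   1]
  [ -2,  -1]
||A||_F = 2.646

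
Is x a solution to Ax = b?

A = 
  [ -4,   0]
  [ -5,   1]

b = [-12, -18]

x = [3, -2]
No

Ax = [-12, -17] ≠ b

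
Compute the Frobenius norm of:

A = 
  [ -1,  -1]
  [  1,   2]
||A||_F = 2.646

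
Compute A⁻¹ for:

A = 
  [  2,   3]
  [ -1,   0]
det(A) = (2)(0) - (3)(-1) = 3
For a 2×2 matrix, A⁻¹ = (1/det(A)) · [[d, -b], [-c, a]]
    = (1/3) · [[0, -3], [1, 2]]

A⁻¹ = 
  [  0,  -1]
  [1/3, 2/3]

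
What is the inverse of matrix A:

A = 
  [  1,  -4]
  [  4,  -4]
det(A) = (1)(-4) - (-4)(4) = 12
For a 2×2 matrix, A⁻¹ = (1/det(A)) · [[d, -b], [-c, a]]
    = (1/12) · [[-4, 4], [-4, 1]]

A⁻¹ = 
  [-1/3,  1/3]
  [-1/3, 1/12]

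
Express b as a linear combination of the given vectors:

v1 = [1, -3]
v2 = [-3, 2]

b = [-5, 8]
c1 = -2, c2 = 1

b = -2·v1 + 1·v2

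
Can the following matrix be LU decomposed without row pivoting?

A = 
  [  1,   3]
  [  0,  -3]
Yes.
A[1,1] = 1 ≠ 0, so Gaussian elimination proceeds without a row swap: multiplier ℓ₂₁ = (0)/(1) = 0, and U[2,2] = -3 - (0)(3) = -3.
L = 
  [  1,   0]
  [  0,   1]
U = 
  [  1,   3]
  [  0,  -3]
Check row 2 of LU: [(0)(1), (0)(3) + (-3)] = [0, -3] = row 2 of A ✓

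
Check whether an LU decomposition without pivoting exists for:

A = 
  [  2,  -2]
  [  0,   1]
Yes.
A[1,1] = 2 ≠ 0, so Gaussian elimination proceeds without a row swap: multiplier ℓ₂₁ = (0)/(2) = 0, and U[2,2] = 1 - (0)(-2) = 1.
L = 
  [  1,   0]
  [  0,   1]
U = 
  [  2,  -2]
  [  0,   1]
Check row 2 of LU: [(0)(2), (0)(-2) + 1] = [0, 1] = row 2 of A ✓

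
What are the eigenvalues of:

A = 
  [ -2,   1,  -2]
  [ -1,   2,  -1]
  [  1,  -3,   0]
λ = -1, (1 + √13)/2, (1 - √13)/2  (≈ -1, 2.303, -1.303)

Characteristic polynomial: det(λI - A) = λ³ - 4λ - 3
Testing integer divisors of the constant term: p(-1) = 0, so (λ + 1) is a factor:
p(λ) = (λ + 1)(λ² - λ - 3)
λ² - λ - 3 = 0  ⇒  λ = (1 ± √((-1)² - 4·(-3)))/2 = (1 ± √(13))/2
  = (1 + √13)/2,  (1 - √13)/2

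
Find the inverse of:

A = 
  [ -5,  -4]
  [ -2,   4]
det(A) = (-5)(4) - (-4)(-2) = -28
For a 2×2 matrix, A⁻¹ = (1/det(A)) · [[d, -b], [-c, a]]
    = (-1/28) · [[4, 4], [2, -5]]

A⁻¹ = 
  [ -1/7,  -1/7]
  [-1/14,  5/28]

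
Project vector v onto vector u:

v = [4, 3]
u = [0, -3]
proj_u(v) = [0, 3]

v·u = (4)(0) + (3)(-3) = -9
u·u = (0)² + (-3)² = 9
proj_u(v) = (v·u / u·u) × u = (-9/9) × u = (-1) × u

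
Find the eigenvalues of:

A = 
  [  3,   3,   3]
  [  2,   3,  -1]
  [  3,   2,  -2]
λ = 6, -1 + √5, -1 - √5  (≈ 6, 1.236, -3.236)

Characteristic polynomial: det(λI - A) = λ³ - 4λ² - 16λ + 24
Testing integer divisors of the constant term: p(6) = 0, so (λ - 6) is a factor:
p(λ) = (λ - 6)(λ² + 2λ - 4)
λ² + 2λ - 4 = 0  ⇒  λ = (-2 ± √((2)² - 4·(-4)))/2 = (-2 ± √(20))/2
  = -1 + √5,  -1 - √5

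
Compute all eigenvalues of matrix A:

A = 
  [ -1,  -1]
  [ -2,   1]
tr(A) = 0, det(A) = -3
Characteristic polynomial: λ² - tr(A)λ + det(A) = λ² - 3
λ² - 3 = 0  ⇒  λ = (0 ± √((0)² - 4·(-3)))/2 = (0 ± √(12))/2
  = √3,  -√3

λ = √3, -√3  (≈ 1.732, -1.732)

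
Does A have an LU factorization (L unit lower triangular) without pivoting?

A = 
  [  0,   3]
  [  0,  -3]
Yes.
The first column is zero, so A is already upper triangular: L = I, U = A.
L = 
  [  1,   0]
  [  0,   1]
U = 
  [  0,   3]
  [  0,  -3]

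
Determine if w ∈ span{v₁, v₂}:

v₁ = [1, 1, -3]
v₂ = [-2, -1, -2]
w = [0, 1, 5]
No

Form the augmented matrix and row-reduce:
[v₁|v₂|w] = 
  [  1,  -2,   0]
  [  1,  -1,   1]
  [ -3,  -2,   5]
R2 → R2 - (1)·R1
R3 → R3 + (3)·R1
R3 → R3 + (8)·R2
REF = 
  [  1,  -2,   0]
  [  0,   1,   1]
  [  0,   0,  13]

Row 3 reads [0 0 | 13], i.e. 0 = 13, so the system is inconsistent and w ∉ span{v₁, v₂}.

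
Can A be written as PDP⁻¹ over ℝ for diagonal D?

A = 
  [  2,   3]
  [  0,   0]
Yes

tr(A) = 2, det(A) = 0
Characteristic polynomial: λ² - tr(A)λ + det(A) = λ² - 2λ
λ² - 2λ = λ(λ - 2)
Eigenvalues: 2, 0
λ=0: alg. mult. = 1, geom. mult. = 2 - rank(A - (0)I) = 2 - 1 = 1
λ=2: alg. mult. = 1, geom. mult. = 2 - rank(A - (2)I) = 2 - 1 = 1
Sum of geometric multiplicities equals n, so A has n independent eigenvectors.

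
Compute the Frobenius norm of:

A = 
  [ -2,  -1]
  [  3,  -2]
||A||_F = 4.243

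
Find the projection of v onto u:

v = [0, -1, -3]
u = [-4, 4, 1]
proj_u(v) = [28/33, -28/33, -7/33]

v·u = (0)(-4) + (-1)(4) + (-3)(1) = -7
u·u = (-4)² + (4)² + (1)² = 33
proj_u(v) = (v·u / u·u) × u = (-7/33) × u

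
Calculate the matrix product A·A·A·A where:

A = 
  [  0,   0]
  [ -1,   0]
A^4 = 
  [  0,   0]
  [  0,   0]

A² = A·A:
A²[1,1] = (0)(0) + (0)(-1) = 0
A²[1,2] = (0)(0) + (0)(0) = 0
A²[2,1] = (-1)(0) + (0)(-1) = 0
A²[2,2] = (-1)(0) + (0)(0) = 0
A² = 
  [  0,   0]
  [  0,   0]

A^3 = A^2·A:
A^3[1,1] = (0)(0) + (0)(-1) = 0
A^3[1,2] = (0)(0) + (0)(0) = 0
A^3[2,1] = (0)(0) + (0)(-1) = 0
A^3[2,2] = (0)(0) + (0)(0) = 0
A^3 = 
  [  0,   0]
  [  0,   0]

A^4 = A^3·A:
A^4[1,1] = (0)(0) + (0)(-1) = 0
A^4[1,2] = (0)(0) + (0)(0) = 0
A^4[2,1] = (0)(0) + (0)(-1) = 0
A^4[2,2] = (0)(0) + (0)(0) = 0
A^4 = 
  [  0,   0]
  [  0,   0]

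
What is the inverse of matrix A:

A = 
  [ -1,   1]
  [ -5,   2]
det(A) = (-1)(2) - (1)(-5) = 3
For a 2×2 matrix, A⁻¹ = (1/det(A)) · [[d, -b], [-c, a]]
    = (1/3) · [[2, -1], [5, -1]]

A⁻¹ = 
  [ 2/3, -1/3]
  [ 5/3, -1/3]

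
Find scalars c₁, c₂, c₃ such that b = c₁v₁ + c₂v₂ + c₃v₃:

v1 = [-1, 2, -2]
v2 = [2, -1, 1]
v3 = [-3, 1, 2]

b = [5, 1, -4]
c1 = 2, c2 = 2, c3 = -1

b = 2·v1 + 2·v2 + -1·v3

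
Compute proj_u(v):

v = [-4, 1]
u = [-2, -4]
v·u = (-4)(-2) + (1)(-4) = 4
u·u = (-2)² + (-4)² = 20
proj_u(v) = (v·u / u·u) × u = (4/20) × u = (1/5) × u

proj_u(v) = [-2/5, -4/5]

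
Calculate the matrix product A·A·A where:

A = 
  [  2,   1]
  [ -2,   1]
A² = A·A:
A²[1,1] = (2)(2) + (1)(-2) = 2
A²[1,2] = (2)(1) + (1)(1) = 3
A²[2,1] = (-2)(2) + (1)(-2) = -6
A²[2,2] = (-2)(1) + (1)(1) = -1
A² = 
  [  2,   3]
  [ -6,  -1]

A^3 = A^2·A:
A^3[1,1] = (2)(2) + (3)(-2) = -2
A^3[1,2] = (2)(1) + (3)(1) = 5
A^3[2,1] = (-6)(2) + (-1)(-2) = -10
A^3[2,2] = (-6)(1) + (-1)(1) = -7
A^3 = 
  [ -2,   5]
  [-10,  -7]

Therefore
A^3 = 
  [ -2,   5]
  [-10,  -7]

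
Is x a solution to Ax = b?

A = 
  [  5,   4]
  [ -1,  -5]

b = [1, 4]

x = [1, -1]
Yes

Ax = [1, 4] = b ✓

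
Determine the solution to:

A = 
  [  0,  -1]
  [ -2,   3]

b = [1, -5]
Row reduce the augmented matrix [A|b]:
Swap R1 ↔ R2
REF = 
  [ -2,   3,  -5]
  [  0,  -1,   1]

Back-substitution:
x₂ = 1 / (-1) = -1
x₁ = (-5 - (3)(-1)) / (-2) = 1

x = [1, -1]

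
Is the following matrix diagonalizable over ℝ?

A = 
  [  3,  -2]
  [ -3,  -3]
Yes

tr(A) = 0, det(A) = -15
Characteristic polynomial: λ² - tr(A)λ + det(A) = λ² - 15
λ² - 15 = 0  ⇒  λ = (0 ± √((0)² - 4·(-15)))/2 = (0 ± √(60))/2
  = √15,  -√15
Eigenvalues: √15, -√15  (≈ 3.873, -3.873)
The two irrational eigenvalues are distinct (simple), so each has alg. mult. = geom. mult. = 1.
Sum of geometric multiplicities equals n, so A has n independent eigenvectors.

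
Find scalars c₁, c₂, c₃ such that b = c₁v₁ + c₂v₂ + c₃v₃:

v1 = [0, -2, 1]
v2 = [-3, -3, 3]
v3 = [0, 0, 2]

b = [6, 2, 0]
c1 = 2, c2 = -2, c3 = 2

b = 2·v1 + -2·v2 + 2·v3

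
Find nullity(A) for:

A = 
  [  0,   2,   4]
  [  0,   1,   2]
nullity(A) = 2

Row reduce:
R2 → R2 - (1/2)·R1
REF = 
  [  0,   2,   4]
  [  0,   0,   0]
Pivot columns: 2 → 1 pivot.
rank(A) = 1, so nullity(A) = 3 - 1 = 2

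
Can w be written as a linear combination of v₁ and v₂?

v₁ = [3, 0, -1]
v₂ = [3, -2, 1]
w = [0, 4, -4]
Yes

Form the augmented matrix and row-reduce:
[v₁|v₂|w] = 
  [  3,   3,   0]
  [  0,  -2,   4]
  [ -1,   1,  -4]
R3 → R3 + (1/3)·R1
R3 → R3 + (1)·R2
REF = 
  [  3,   3,   0]
  [  0,  -2,   4]
  [  0,   0,   0]

No row of the form [0 0 | nonzero], so the system is consistent. Back-substitution gives c₁ = 2, c₂ = -2: w = (2)·v₁ + (-2)·v₂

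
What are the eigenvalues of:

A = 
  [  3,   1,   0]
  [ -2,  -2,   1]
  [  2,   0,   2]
Characteristic polynomial: det(λI - A) = λ³ - 3λ² - 2λ + 6
Testing integer divisors of the constant term: p(3) = 0, so (λ - 3) is a factor:
p(λ) = (λ - 3)(λ² - 2)
λ² - 2 = 0  ⇒  λ = (0 ± √((0)² - 4·(-2)))/2 = (0 ± √(8))/2
  = √2,  -√2

λ = 3, √2, -√2  (≈ 3, 1.414, -1.414)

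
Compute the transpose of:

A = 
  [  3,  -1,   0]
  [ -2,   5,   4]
Aᵀ = 
  [  3,  -2]
  [ -1,   5]
  [  0,   4]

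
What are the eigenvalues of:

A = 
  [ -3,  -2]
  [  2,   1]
λ = -1, -1

tr(A) = -2, det(A) = 1
Characteristic polynomial: λ² - tr(A)λ + det(A) = λ² + 2λ + 1
λ² + 2λ + 1 = (λ + 1)²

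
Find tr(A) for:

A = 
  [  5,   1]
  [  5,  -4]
1

tr(A) = 5 + -4 = 1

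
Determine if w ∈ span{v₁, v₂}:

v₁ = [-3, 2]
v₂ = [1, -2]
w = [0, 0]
Yes

Form the augmented matrix and row-reduce:
[v₁|v₂|w] = 
  [ -3,   1,   0]
  [  2,  -2,   0]
R2 → R2 + (2/3)·R1
REF = 
  [  -3,    1,    0]
  [   0, -4/3,    0]

No row of the form [0 0 | nonzero], so the system is consistent. Back-substitution gives c₁ = 0, c₂ = 0: w = (0)·v₁ + (0)·v₂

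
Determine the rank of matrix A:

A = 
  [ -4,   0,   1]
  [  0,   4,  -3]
rank(A) = 2

Row reduce:
(no row operations needed)
REF = 
  [ -4,   0,   1]
  [  0,   4,  -3]
Pivot columns: 1, 2 → 2 pivots.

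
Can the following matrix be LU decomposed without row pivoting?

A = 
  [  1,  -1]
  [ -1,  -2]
Yes.
A[1,1] = 1 ≠ 0, so Gaussian elimination proceeds without a row swap: multiplier ℓ₂₁ = (-1)/(1) = -1, and U[2,2] = -2 - (-1)(-1) = -3.
L = 
  [  1,   0]
  [ -1,   1]
U = 
  [  1,  -1]
  [  0,  -3]
Check row 2 of LU: [(-1)(1), (-1)(-1) + (-3)] = [-1, -2] = row 2 of A ✓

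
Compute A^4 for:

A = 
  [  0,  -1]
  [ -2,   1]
A^4 = 
  [  6,  -5]
  [-10,  11]

A² = A·A:
A²[1,1] = (0)(0) + (-1)(-2) = 2
A²[1,2] = (0)(-1) + (-1)(1) = -1
A²[2,1] = (-2)(0) + (1)(-2) = -2
A²[2,2] = (-2)(-1) + (1)(1) = 3
A² = 
  [  2,  -1]
  [ -2,   3]

A^3 = A^2·A:
A^3[1,1] = (2)(0) + (-1)(-2) = 2
A^3[1,2] = (2)(-1) + (-1)(1) = -3
A^3[2,1] = (-2)(0) + (3)(-2) = -6
A^3[2,2] = (-2)(-1) + (3)(1) = 5
A^3 = 
  [  2,  -3]
  [ -6,   5]

A^4 = A^3·A:
A^4[1,1] = (2)(0) + (-3)(-2) = 6
A^4[1,2] = (2)(-1) + (-3)(1) = -5
A^4[2,1] = (-6)(0) + (5)(-2) = -10
A^4[2,2] = (-6)(-1) + (5)(1) = 11
A^4 = 
  [  6,  -5]
  [-10,  11]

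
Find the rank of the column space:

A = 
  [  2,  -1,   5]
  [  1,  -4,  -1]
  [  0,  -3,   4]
dim(Col(A)) = 3

Row reduce:
R2 → R2 - (1/2)·R1
R3 → R3 - (6/7)·R2
REF = 
  [   2,   -1,    5]
  [   0, -7/2, -7/2]
  [   0,    0,    7]
Pivot columns: 1, 2, 3 → 3 pivots.
dim(Col(A)) = number of pivot columns = 3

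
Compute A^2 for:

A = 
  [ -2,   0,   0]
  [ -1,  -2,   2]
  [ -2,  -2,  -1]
A² = A·A:
A²[1,1] = (-2)(-2) + (0)(-1) + (0)(-2) = 4
A²[1,2] = (-2)(0) + (0)(-2) + (0)(-2) = 0
A²[1,3] = (-2)(0) + (0)(2) + (0)(-1) = 0
A²[2,1] = (-1)(-2) + (-2)(-1) + (2)(-2) = 0
A²[2,2] = (-1)(0) + (-2)(-2) + (2)(-2) = 0
A²[2,3] = (-1)(0) + (-2)(2) + (2)(-1) = -6
A²[3,1] = (-2)(-2) + (-2)(-1) + (-1)(-2) = 8
A²[3,2] = (-2)(0) + (-2)(-2) + (-1)(-2) = 6
A²[3,3] = (-2)(0) + (-2)(2) + (-1)(-1) = -3
A² = 
  [  4,   0,   0]
  [  0,   0,  -6]
  [  8,   6,  -3]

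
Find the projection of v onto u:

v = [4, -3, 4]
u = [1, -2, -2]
v·u = (4)(1) + (-3)(-2) + (4)(-2) = 2
u·u = (1)² + (-2)² + (-2)² = 9
proj_u(v) = (v·u / u·u) × u = (2/9) × u

proj_u(v) = [2/9, -4/9, -4/9]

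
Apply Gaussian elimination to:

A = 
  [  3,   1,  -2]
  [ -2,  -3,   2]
Row operations:
R2 → R2 + (2/3)·R1

Resulting echelon form:
REF = 
  [   3,    1,   -2]
  [   0, -7/3,  2/3]

Rank = 2 (number of non-zero pivot rows).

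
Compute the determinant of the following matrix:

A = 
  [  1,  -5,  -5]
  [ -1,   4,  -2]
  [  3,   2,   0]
104

Cofactor expansion along row 1:
det(A) = (1)·((4)(0) - (-2)(2)) - (-5)·((-1)(0) - (-2)(3)) + (-5)·((-1)(2) - (4)(3))
  = (1)(4) - (-5)(6) + (-5)(-14)
  = 104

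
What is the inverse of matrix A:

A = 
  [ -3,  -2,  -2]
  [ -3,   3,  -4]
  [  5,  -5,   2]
det(A) = (-3)·((3)(2) - (-4)(-5)) - (-2)·((-3)(2) - (-4)(5)) + (-2)·((-3)(-5) - (3)(5))
  = (-3)(-14) - (-2)(14) + (-2)(0)
  = 70
det(A) = 70 ≠ 0, so A is invertible.

Cofactors Cᵢⱼ = (-1)ⁱ⁺ʲ·Mᵢⱼ:
C = 
  [-14, -14,   0]
  [ 14,   4, -25]
  [ 14,  -6, -15]

adj(A) = Cᵀ:
adj(A) = 
  [-14,  14,  14]
  [-14,   4,  -6]
  [  0, -25, -15]

A⁻¹ = (1/70) · adj(A):
A⁻¹ = 
  [ -1/5,   1/5,   1/5]
  [ -1/5,  2/35, -3/35]
  [    0, -5/14, -3/14]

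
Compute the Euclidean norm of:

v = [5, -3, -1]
5.916

||v||₂ = √((5)² + (-3)² + (-1)²) = √35 = 5.916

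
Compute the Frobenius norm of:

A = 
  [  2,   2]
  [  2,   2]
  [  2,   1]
||A||_F = 4.583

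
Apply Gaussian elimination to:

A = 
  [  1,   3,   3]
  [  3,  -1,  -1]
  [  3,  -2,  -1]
Row operations:
R2 → R2 - (3)·R1
R3 → R3 - (3)·R1
R3 → R3 - (11/10)·R2

Resulting echelon form:
REF = 
  [  1,   3,   3]
  [  0, -10, -10]
  [  0,   0,   1]

Rank = 3 (number of non-zero pivot rows).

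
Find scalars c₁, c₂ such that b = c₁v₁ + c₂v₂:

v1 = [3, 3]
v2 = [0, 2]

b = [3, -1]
c1 = 1, c2 = -2

b = 1·v1 + -2·v2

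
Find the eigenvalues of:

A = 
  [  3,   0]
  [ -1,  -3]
λ = 3, -3

tr(A) = 0, det(A) = -9
Characteristic polynomial: λ² - tr(A)λ + det(A) = λ² - 9
λ² - 9 = (λ + 3)(λ - 3)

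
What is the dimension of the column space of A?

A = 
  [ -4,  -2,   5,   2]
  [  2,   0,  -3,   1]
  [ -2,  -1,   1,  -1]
Row reduce:
R2 → R2 + (1/2)·R1
R3 → R3 - (1/2)·R1
REF = 
  [  -4,   -2,    5,    2]
  [   0,   -1, -1/2,    2]
  [   0,    0, -3/2,   -2]
Pivot columns: 1, 2, 3 → 3 pivots.
dim(Col(A)) = number of pivot columns = 3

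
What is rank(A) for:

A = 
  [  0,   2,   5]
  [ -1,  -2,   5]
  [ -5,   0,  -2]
rank(A) = 3

Row reduce:
Swap R1 ↔ R2
R3 → R3 - (5)·R1
R3 → R3 - (5)·R2
REF = 
  [ -1,  -2,   5]
  [  0,   2,   5]
  [  0,   0, -52]
Pivot columns: 1, 2, 3 → 3 pivots.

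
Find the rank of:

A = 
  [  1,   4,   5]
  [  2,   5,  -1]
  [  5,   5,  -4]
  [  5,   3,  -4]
Row reduce:
R2 → R2 - (2)·R1
R3 → R3 - (5)·R1
R4 → R4 - (5)·R1
R3 → R3 - (5)·R2
R4 → R4 - (17/3)·R2
R4 → R4 - (50/39)·R3
REF = 
  [  1,   4,   5]
  [  0,  -3, -11]
  [  0,   0,  26]
  [  0,   0,   0]
Pivot columns: 1, 2, 3 → 3 pivots.

rank(A) = 3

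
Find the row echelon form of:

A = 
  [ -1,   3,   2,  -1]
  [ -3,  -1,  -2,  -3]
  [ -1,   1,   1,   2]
Row operations:
R2 → R2 - (3)·R1
R3 → R3 - (1)·R1
R3 → R3 - (1/5)·R2

Resulting echelon form:
REF = 
  [ -1,   3,   2,  -1]
  [  0, -10,  -8,   0]
  [  0,   0, 3/5,   3]

Rank = 3 (number of non-zero pivot rows).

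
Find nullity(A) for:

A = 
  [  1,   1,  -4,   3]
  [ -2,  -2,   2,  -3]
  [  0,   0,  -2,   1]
nullity(A) = 2

Row reduce:
R2 → R2 + (2)·R1
R3 → R3 - (1/3)·R2
REF = 
  [  1,   1,  -4,   3]
  [  0,   0,  -6,   3]
  [  0,   0,   0,   0]
Pivot columns: 1, 3 → 2 pivots.
rank(A) = 2, so nullity(A) = 4 - 2 = 2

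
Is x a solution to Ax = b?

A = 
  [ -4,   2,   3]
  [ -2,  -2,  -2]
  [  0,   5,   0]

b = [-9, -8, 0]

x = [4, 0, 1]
No

Ax = [-13, -10, 0] ≠ b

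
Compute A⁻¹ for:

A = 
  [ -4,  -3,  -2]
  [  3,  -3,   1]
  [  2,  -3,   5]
det(A) = (-4)·((-3)(5) - (1)(-3)) - (-3)·((3)(5) - (1)(2)) + (-2)·((3)(-3) - (-3)(2))
  = (-4)(-12) - (-3)(13) + (-2)(-3)
  = 93
det(A) = 93 ≠ 0, so A is invertible.

Cofactors Cᵢⱼ = (-1)ⁱ⁺ʲ·Mᵢⱼ:
C = 
  [-12, -13,  -3]
  [ 21, -16, -18]
  [ -9,  -2,  21]

adj(A) = Cᵀ:
adj(A) = 
  [-12,  21,  -9]
  [-13, -16,  -2]
  [ -3, -18,  21]

A⁻¹ = (1/93) · adj(A):
A⁻¹ = 
  [ -4/31,   7/31,  -3/31]
  [-13/93, -16/93,  -2/93]
  [ -1/31,  -6/31,   7/31]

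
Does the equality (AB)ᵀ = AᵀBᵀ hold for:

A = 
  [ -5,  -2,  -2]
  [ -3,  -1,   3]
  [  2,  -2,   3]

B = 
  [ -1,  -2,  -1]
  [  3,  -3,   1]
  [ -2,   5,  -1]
No

(AB)ᵀ = 
  [  3,  -6, -14]
  [  6,  24,  17]
  [  5,  -1,  -7]

AᵀBᵀ = 
  [  9,  -4,  -7]
  [  6,  -5,   1]
  [ -7, -12,  16]

The two matrices differ, so (AB)ᵀ ≠ AᵀBᵀ in general. The correct identity is (AB)ᵀ = BᵀAᵀ.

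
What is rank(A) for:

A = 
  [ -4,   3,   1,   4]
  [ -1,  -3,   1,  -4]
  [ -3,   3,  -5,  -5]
rank(A) = 3

Row reduce:
R2 → R2 - (1/4)·R1
R3 → R3 - (3/4)·R1
R3 → R3 + (1/5)·R2
REF = 
  [   -4,     3,     1,     4]
  [    0, -15/4,   3/4,    -5]
  [    0,     0, -28/5,    -9]
Pivot columns: 1, 2, 3 → 3 pivots.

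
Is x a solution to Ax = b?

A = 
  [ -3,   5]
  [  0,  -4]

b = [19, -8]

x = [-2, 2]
No

Ax = [16, -8] ≠ b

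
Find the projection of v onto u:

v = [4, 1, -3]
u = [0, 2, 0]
v·u = (4)(0) + (1)(2) + (-3)(0) = 2
u·u = (0)² + (2)² + (0)² = 4
proj_u(v) = (v·u / u·u) × u = (2/4) × u = (1/2) × u

proj_u(v) = [0, 1, 0]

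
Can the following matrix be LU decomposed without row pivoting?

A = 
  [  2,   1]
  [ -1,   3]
Yes.
A[1,1] = 2 ≠ 0, so Gaussian elimination proceeds without a row swap: multiplier ℓ₂₁ = (-1)/(2) = -1/2, and U[2,2] = 3 - (-1/2)(1) = 7/2.
L = 
  [   1,    0]
  [-1/2,    1]
U = 
  [  2,   1]
  [  0, 7/2]
Check row 2 of LU: [(-1/2)(2), (-1/2)(1) + (7/2)] = [-1, 3] = row 2 of A ✓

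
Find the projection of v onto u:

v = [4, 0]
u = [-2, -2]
proj_u(v) = [2, 2]

v·u = (4)(-2) + (0)(-2) = -8
u·u = (-2)² + (-2)² = 8
proj_u(v) = (v·u / u·u) × u = (-8/8) × u = (-1) × u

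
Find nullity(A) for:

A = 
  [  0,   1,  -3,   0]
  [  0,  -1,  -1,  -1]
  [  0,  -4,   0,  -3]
nullity(A) = 2

Row reduce:
R2 → R2 + (1)·R1
R3 → R3 + (4)·R1
R3 → R3 - (3)·R2
REF = 
  [  0,   1,  -3,   0]
  [  0,   0,  -4,  -1]
  [  0,   0,   0,   0]
Pivot columns: 2, 3 → 2 pivots.
rank(A) = 2, so nullity(A) = 4 - 2 = 2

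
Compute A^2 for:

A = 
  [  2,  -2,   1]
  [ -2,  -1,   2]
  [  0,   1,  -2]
A² = A·A:
A²[1,1] = (2)(2) + (-2)(-2) + (1)(0) = 8
A²[1,2] = (2)(-2) + (-2)(-1) + (1)(1) = -1
A²[1,3] = (2)(1) + (-2)(2) + (1)(-2) = -4
A²[2,1] = (-2)(2) + (-1)(-2) + (2)(0) = -2
A²[2,2] = (-2)(-2) + (-1)(-1) + (2)(1) = 7
A²[2,3] = (-2)(1) + (-1)(2) + (2)(-2) = -8
A²[3,1] = (0)(2) + (1)(-2) + (-2)(0) = -2
A²[3,2] = (0)(-2) + (1)(-1) + (-2)(1) = -3
A²[3,3] = (0)(1) + (1)(2) + (-2)(-2) = 6
A² = 
  [  8,  -1,  -4]
  [ -2,   7,  -8]
  [ -2,  -3,   6]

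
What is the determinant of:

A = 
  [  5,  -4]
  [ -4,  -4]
-36

For a 2×2 matrix, det = ad - bc = (5)(-4) - (-4)(-4) = -36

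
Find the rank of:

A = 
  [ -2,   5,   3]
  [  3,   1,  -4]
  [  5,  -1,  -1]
Row reduce:
R2 → R2 + (3/2)·R1
R3 → R3 + (5/2)·R1
R3 → R3 - (23/17)·R2
REF = 
  [   -2,     5,     3]
  [    0,  17/2,   1/2]
  [    0,     0, 99/17]
Pivot columns: 1, 2, 3 → 3 pivots.

rank(A) = 3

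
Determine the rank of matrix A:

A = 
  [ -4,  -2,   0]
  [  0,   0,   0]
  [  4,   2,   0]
rank(A) = 1

Row reduce:
R3 → R3 + (1)·R1
REF = 
  [ -4,  -2,   0]
  [  0,   0,   0]
  [  0,   0,   0]
Pivot columns: 1 → 1 pivot.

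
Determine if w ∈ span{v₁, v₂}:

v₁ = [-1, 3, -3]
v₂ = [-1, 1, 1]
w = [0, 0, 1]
No

Form the augmented matrix and row-reduce:
[v₁|v₂|w] = 
  [ -1,  -1,   0]
  [  3,   1,   0]
  [ -3,   1,   1]
R2 → R2 + (3)·R1
R3 → R3 - (3)·R1
R3 → R3 + (2)·R2
REF = 
  [ -1,  -1,   0]
  [  0,  -2,   0]
  [  0,   0,   1]

Row 3 reads [0 0 | 1], i.e. 0 = 1, so the system is inconsistent and w ∉ span{v₁, v₂}.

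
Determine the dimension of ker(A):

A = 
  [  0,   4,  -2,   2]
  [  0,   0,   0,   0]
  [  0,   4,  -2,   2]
nullity(A) = 3

Row reduce:
R3 → R3 - (1)·R1
REF = 
  [  0,   4,  -2,   2]
  [  0,   0,   0,   0]
  [  0,   0,   0,   0]
Pivot columns: 2 → 1 pivot.
rank(A) = 1, so nullity(A) = 4 - 1 = 3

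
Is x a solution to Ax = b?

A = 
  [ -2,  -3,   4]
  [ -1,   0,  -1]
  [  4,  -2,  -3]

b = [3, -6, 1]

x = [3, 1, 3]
Yes

Ax = [3, -6, 1] = b ✓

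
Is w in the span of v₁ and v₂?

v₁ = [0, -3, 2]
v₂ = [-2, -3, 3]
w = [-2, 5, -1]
No

Form the augmented matrix and row-reduce:
[v₁|v₂|w] = 
  [  0,  -2,  -2]
  [ -3,  -3,   5]
  [  2,   3,  -1]
Swap R1 ↔ R2
R3 → R3 + (2/3)·R1
R3 → R3 + (1/2)·R2
REF = 
  [ -3,  -3,   5]
  [  0,  -2,  -2]
  [  0,   0, 4/3]

Row 3 reads [0 0 | 4/3], i.e. 0 = 4/3, so the system is inconsistent and w ∉ span{v₁, v₂}.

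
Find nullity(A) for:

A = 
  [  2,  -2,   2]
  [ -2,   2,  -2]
nullity(A) = 2

Row reduce:
R2 → R2 + (1)·R1
REF = 
  [  2,  -2,   2]
  [  0,   0,   0]
Pivot columns: 1 → 1 pivot.
rank(A) = 1, so nullity(A) = 3 - 1 = 2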